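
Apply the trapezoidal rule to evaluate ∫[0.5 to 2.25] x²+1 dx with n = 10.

f(x) = x²+1
a = 0.5, b = 2.25, n = 10
h = (b - a)/n = 0.175000

Trapezoidal rule: (h/2)[f(x₀) + 2f(x₁) + 2f(x₂) + ... + f(xₙ)]

x_0 = 0.5000, f(x_0) = 1.250000, coefficient = 1
x_1 = 0.6750, f(x_1) = 1.455625, coefficient = 2
x_2 = 0.8500, f(x_2) = 1.722500, coefficient = 2
x_3 = 1.0250, f(x_3) = 2.050625, coefficient = 2
x_4 = 1.2000, f(x_4) = 2.440000, coefficient = 2
x_5 = 1.3750, f(x_5) = 2.890625, coefficient = 2
x_6 = 1.5500, f(x_6) = 3.402500, coefficient = 2
x_7 = 1.7250, f(x_7) = 3.975625, coefficient = 2
x_8 = 1.9000, f(x_8) = 4.610000, coefficient = 2
x_9 = 2.0750, f(x_9) = 5.305625, coefficient = 2
x_10 = 2.2500, f(x_10) = 6.062500, coefficient = 1

I ≈ (0.175000/2) × 63.018750 = 5.514141
Exact value: 5.505208
Error: 0.008932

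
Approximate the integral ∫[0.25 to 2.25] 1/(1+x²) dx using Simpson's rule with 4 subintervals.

f(x) = 1/(1+x²)
a = 0.25, b = 2.25, n = 4
h = (b - a)/n = 0.500000

Simpson's rule: (h/3)[f(x₀) + 4f(x₁) + 2f(x₂) + ... + f(xₙ)]

x_0 = 0.2500, f(x_0) = 0.941176, coefficient = 1
x_1 = 0.7500, f(x_1) = 0.640000, coefficient = 4
x_2 = 1.2500, f(x_2) = 0.390244, coefficient = 2
x_3 = 1.7500, f(x_3) = 0.246154, coefficient = 4
x_4 = 2.2500, f(x_4) = 0.164948, coefficient = 1

I ≈ (0.500000/3) × 5.431228 = 0.905205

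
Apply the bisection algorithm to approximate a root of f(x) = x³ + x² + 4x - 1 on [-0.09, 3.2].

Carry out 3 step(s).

f(x) = x³ + x² + 4x - 1
Initial interval: [-0.09, 3.2]

Iteration 1:
  c_1 = (-0.090000 + 3.200000)/2 = 1.555000
  f(c_1) = f(1.555000) = 11.398054
  f(a) × f(c) < 0, new interval: [-0.090000, 1.555000]
Iteration 2:
  c_2 = (-0.090000 + 1.555000)/2 = 0.732500
  f(c_2) = f(0.732500) = 2.859584
  f(a) × f(c) < 0, new interval: [-0.090000, 0.732500]
Iteration 3:
  c_3 = (-0.090000 + 0.732500)/2 = 0.321250
  f(c_3) = f(0.321250) = 0.421355
  f(a) × f(c) < 0, new interval: [-0.090000, 0.321250]

After 3 iteration(s), the approximation is c_3 = 0.321250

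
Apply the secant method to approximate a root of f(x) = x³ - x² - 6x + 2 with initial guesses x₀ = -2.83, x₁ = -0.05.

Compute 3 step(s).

f(x) = x³ - x² - 6x + 2
x₀ = -2.83, x₁ = -0.05

Secant formula: x_{n+1} = x_n - f(x_n)(x_n - x_{n-1})/(f(x_n) - f(x_{n-1}))

Iteration 1:
  f(-2.830000) = -11.694087
  f(-0.050000) = 2.297375
  x_2 = -0.050000 - 2.297375×(-0.050000 - (-2.830000))/(2.297375 - (-11.694087))
       = -0.506471
Iteration 2:
  f(-0.050000) = 2.297375
  f(-0.506471) = 4.652399
  x_3 = -0.506471 - 4.652399×(-0.506471 - (-0.050000))/(4.652399 - 2.297375)
       = 0.395297
Iteration 3:
  f(-0.506471) = 4.652399
  f(0.395297) = -0.466276
  x_4 = 0.395297 - (-0.466276)×(0.395297 - (-0.506471))/(-0.466276 - 4.652399)
       = 0.313153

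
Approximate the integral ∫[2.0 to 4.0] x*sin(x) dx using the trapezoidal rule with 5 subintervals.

f(x) = x*sin(x)
a = 2.0, b = 4.0, n = 5
h = (b - a)/n = 0.400000

Trapezoidal rule: (h/2)[f(x₀) + 2f(x₁) + 2f(x₂) + ... + f(xₙ)]

x_0 = 2.0000, f(x_0) = 1.818595, coefficient = 1
x_1 = 2.4000, f(x_1) = 1.621112, coefficient = 2
x_2 = 2.8000, f(x_2) = 0.937967, coefficient = 2
x_3 = 3.2000, f(x_3) = -0.186797, coefficient = 2
x_4 = 3.6000, f(x_4) = -1.593074, coefficient = 2
x_5 = 4.0000, f(x_5) = -3.027210, coefficient = 1

I ≈ (0.400000/2) × 0.349800 = 0.069960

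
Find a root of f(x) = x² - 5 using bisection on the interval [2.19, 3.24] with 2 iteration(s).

f(x) = x² - 5
Initial interval: [2.19, 3.24]

Iteration 1:
  c_1 = (2.190000 + 3.240000)/2 = 2.715000
  f(c_1) = f(2.715000) = 2.371225
  f(a) × f(c) < 0, new interval: [2.190000, 2.715000]
Iteration 2:
  c_2 = (2.190000 + 2.715000)/2 = 2.452500
  f(c_2) = f(2.452500) = 1.014756
  f(a) × f(c) < 0, new interval: [2.190000, 2.452500]

After 2 iteration(s), the approximation is c_2 = 2.452500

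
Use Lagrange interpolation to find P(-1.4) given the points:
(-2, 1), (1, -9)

Lagrange interpolation formula:
P(x) = Σ yᵢ × Lᵢ(x)
where Lᵢ(x) = Π_{j≠i} (x - xⱼ)/(xᵢ - xⱼ)

L_0(-1.4) = (-1.4 - 1)/(-2 - 1) = 0.800000
L_1(-1.4) = (-1.4 - (-2))/(1 - (-2)) = 0.200000

P(-1.4) = 1×L_0(-1.4) + (-9)×L_1(-1.4)
P(-1.4) = -1.000000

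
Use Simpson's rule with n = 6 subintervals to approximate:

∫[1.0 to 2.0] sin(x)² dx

f(x) = sin(x)²
a = 1.0, b = 2.0, n = 6
h = (b - a)/n = 0.166667

Simpson's rule: (h/3)[f(x₀) + 4f(x₁) + 2f(x₂) + ... + f(xₙ)]

x_0 = 1.0000, f(x_0) = 0.708073, coefficient = 1
x_1 = 1.1667, f(x_1) = 0.845379, coefficient = 4
x_2 = 1.3333, f(x_2) = 0.944663, coefficient = 2
x_3 = 1.5000, f(x_3) = 0.994996, coefficient = 4
x_4 = 1.6667, f(x_4) = 0.990837, coefficient = 2
x_5 = 1.8333, f(x_5) = 0.932643, coefficient = 4
x_6 = 2.0000, f(x_6) = 0.826822, coefficient = 1

I ≈ (0.166667/3) × 16.497971 = 0.916554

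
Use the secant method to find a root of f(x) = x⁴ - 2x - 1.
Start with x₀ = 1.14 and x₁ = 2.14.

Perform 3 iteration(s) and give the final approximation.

f(x) = x⁴ - 2x - 1
x₀ = 1.14, x₁ = 2.14

Secant formula: x_{n+1} = x_n - f(x_n)(x_n - x_{n-1})/(f(x_n) - f(x_{n-1}))

Iteration 1:
  f(1.140000) = -1.591040
  f(2.140000) = 15.692736
  x_2 = 2.140000 - 15.692736×(2.140000 - 1.140000)/(15.692736 - (-1.591040))
       = 1.232054
Iteration 2:
  f(2.140000) = 15.692736
  f(1.232054) = -1.159915
  x_3 = 1.232054 - (-1.159915)×(1.232054 - 2.140000)/(-1.159915 - 15.692736)
       = 1.294545
Iteration 3:
  f(1.232054) = -1.159915
  f(1.294545) = -0.780628
  x_4 = 1.294545 - (-0.780628)×(1.294545 - 1.232054)/(-0.780628 - (-1.159915))
       = 1.423161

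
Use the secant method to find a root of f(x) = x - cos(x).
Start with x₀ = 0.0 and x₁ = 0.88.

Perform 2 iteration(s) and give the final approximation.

f(x) = x - cos(x)
x₀ = 0.0, x₁ = 0.88

Secant formula: x_{n+1} = x_n - f(x_n)(x_n - x_{n-1})/(f(x_n) - f(x_{n-1}))

Iteration 1:
  f(0.000000) = -1.000000
  f(0.880000) = 0.242849
  x_2 = 0.880000 - 0.242849×(0.880000 - 0.000000)/(0.242849 - (-1.000000))
       = 0.708051
Iteration 2:
  f(0.880000) = 0.242849
  f(0.708051) = -0.051580
  x_3 = 0.708051 - (-0.051580)×(0.708051 - 0.880000)/(-0.051580 - 0.242849)
       = 0.738174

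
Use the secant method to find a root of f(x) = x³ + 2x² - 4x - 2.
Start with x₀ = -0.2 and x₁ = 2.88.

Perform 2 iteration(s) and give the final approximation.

f(x) = x³ + 2x² - 4x - 2
x₀ = -0.2, x₁ = 2.88

Secant formula: x_{n+1} = x_n - f(x_n)(x_n - x_{n-1})/(f(x_n) - f(x_{n-1}))

Iteration 1:
  f(-0.200000) = -1.128000
  f(2.880000) = 26.956672
  x_2 = 2.880000 - 26.956672×(2.880000 - (-0.200000))/(26.956672 - (-1.128000))
       = -0.076294
Iteration 2:
  f(2.880000) = 26.956672
  f(-0.076294) = -1.683626
  x_3 = -0.076294 - (-1.683626)×(-0.076294 - 2.880000)/(-1.683626 - 26.956672)
       = 0.097492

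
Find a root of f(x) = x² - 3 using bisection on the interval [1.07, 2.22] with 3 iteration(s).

f(x) = x² - 3
Initial interval: [1.07, 2.22]

Iteration 1:
  c_1 = (1.070000 + 2.220000)/2 = 1.645000
  f(c_1) = f(1.645000) = -0.293975
  f(a) × f(c) ≥ 0, new interval: [1.645000, 2.220000]
Iteration 2:
  c_2 = (1.645000 + 2.220000)/2 = 1.932500
  f(c_2) = f(1.932500) = 0.734556
  f(a) × f(c) < 0, new interval: [1.645000, 1.932500]
Iteration 3:
  c_3 = (1.645000 + 1.932500)/2 = 1.788750
  f(c_3) = f(1.788750) = 0.199627
  f(a) × f(c) < 0, new interval: [1.645000, 1.788750]

After 3 iteration(s), the approximation is c_3 = 1.788750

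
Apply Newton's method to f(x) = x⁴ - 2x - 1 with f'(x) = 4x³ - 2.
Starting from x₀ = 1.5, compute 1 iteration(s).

f(x) = x⁴ - 2x - 1
f'(x) = 4x³ - 2
x₀ = 1.5

Newton-Raphson formula: x_{n+1} = x_n - f(x_n)/f'(x_n)

Iteration 1:
  f(1.500000) = 1.062500
  f'(1.500000) = 11.500000
  x_1 = 1.500000 - 1.062500/11.500000 = 1.407609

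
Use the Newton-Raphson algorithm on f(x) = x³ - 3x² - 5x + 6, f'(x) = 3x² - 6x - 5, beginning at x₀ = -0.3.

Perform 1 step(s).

f(x) = x³ - 3x² - 5x + 6
f'(x) = 3x² - 6x - 5
x₀ = -0.3

Newton-Raphson formula: x_{n+1} = x_n - f(x_n)/f'(x_n)

Iteration 1:
  f(-0.300000) = 7.203000
  f'(-0.300000) = -2.930000
  x_1 = -0.300000 - 7.203000/(-2.930000) = 2.158362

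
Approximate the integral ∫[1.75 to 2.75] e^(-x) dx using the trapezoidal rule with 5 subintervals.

f(x) = e^(-x)
a = 1.75, b = 2.75, n = 5
h = (b - a)/n = 0.200000

Trapezoidal rule: (h/2)[f(x₀) + 2f(x₁) + 2f(x₂) + ... + f(xₙ)]

x_0 = 1.7500, f(x_0) = 0.173774, coefficient = 1
x_1 = 1.9500, f(x_1) = 0.142274, coefficient = 2
x_2 = 2.1500, f(x_2) = 0.116484, coefficient = 2
x_3 = 2.3500, f(x_3) = 0.095369, coefficient = 2
x_4 = 2.5500, f(x_4) = 0.078082, coefficient = 2
x_5 = 2.7500, f(x_5) = 0.063928, coefficient = 1

I ≈ (0.200000/2) × 1.102120 = 0.110212
Exact value: 0.109846
Error: 0.000366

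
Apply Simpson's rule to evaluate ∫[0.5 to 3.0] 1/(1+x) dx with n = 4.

f(x) = 1/(1+x)
a = 0.5, b = 3.0, n = 4
h = (b - a)/n = 0.625000

Simpson's rule: (h/3)[f(x₀) + 4f(x₁) + 2f(x₂) + ... + f(xₙ)]

x_0 = 0.5000, f(x_0) = 0.666667, coefficient = 1
x_1 = 1.1250, f(x_1) = 0.470588, coefficient = 4
x_2 = 1.7500, f(x_2) = 0.363636, coefficient = 2
x_3 = 2.3750, f(x_3) = 0.296296, coefficient = 4
x_4 = 3.0000, f(x_4) = 0.250000, coefficient = 1

I ≈ (0.625000/3) × 4.711478 = 0.981558
Exact value: 0.980829
Error: 0.000729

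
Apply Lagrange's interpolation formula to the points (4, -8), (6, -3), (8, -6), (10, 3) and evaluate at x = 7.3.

Lagrange interpolation formula:
P(x) = Σ yᵢ × Lᵢ(x)
where Lᵢ(x) = Π_{j≠i} (x - xⱼ)/(xᵢ - xⱼ)

L_0(7.3) = (7.3 - 6)/(4 - 6) × (7.3 - 8)/(4 - 8) × (7.3 - 10)/(4 - 10) = -0.051188
L_1(7.3) = (7.3 - 4)/(6 - 4) × (7.3 - 8)/(6 - 8) × (7.3 - 10)/(6 - 10) = 0.389813
L_2(7.3) = (7.3 - 4)/(8 - 4) × (7.3 - 6)/(8 - 6) × (7.3 - 10)/(8 - 10) = 0.723937
L_3(7.3) = (7.3 - 4)/(10 - 4) × (7.3 - 6)/(10 - 6) × (7.3 - 8)/(10 - 8) = -0.062563

P(7.3) = (-8)×L_0(7.3) + (-3)×L_1(7.3) + (-6)×L_2(7.3) + 3×L_3(7.3)
P(7.3) = -5.291250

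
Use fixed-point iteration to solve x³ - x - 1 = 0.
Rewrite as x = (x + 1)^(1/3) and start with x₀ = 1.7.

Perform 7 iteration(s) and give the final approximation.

Equation: x³ - x - 1 = 0
Fixed-point form: x = (x + 1)^(1/3)
x₀ = 1.7

x_1 = g(1.700000) = 1.392477
x_2 = g(1.392477) = 1.337465
x_3 = g(1.337465) = 1.327135
x_4 = g(1.327135) = 1.325177
x_5 = g(1.325177) = 1.324805
x_6 = g(1.324805) = 1.324735
x_7 = g(1.324735) = 1.324721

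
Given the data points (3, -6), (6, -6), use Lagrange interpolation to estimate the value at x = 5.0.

Lagrange interpolation formula:
P(x) = Σ yᵢ × Lᵢ(x)
where Lᵢ(x) = Π_{j≠i} (x - xⱼ)/(xᵢ - xⱼ)

L_0(5.0) = (5.0 - 6)/(3 - 6) = 0.333333
L_1(5.0) = (5.0 - 3)/(6 - 3) = 0.666667

P(5.0) = (-6)×L_0(5.0) + (-6)×L_1(5.0)
P(5.0) = -6.000000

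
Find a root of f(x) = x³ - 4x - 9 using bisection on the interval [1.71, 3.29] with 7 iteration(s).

f(x) = x³ - 4x - 9
Initial interval: [1.71, 3.29]

Iteration 1:
  c_1 = (1.710000 + 3.290000)/2 = 2.500000
  f(c_1) = f(2.500000) = -3.375000
  f(a) × f(c) ≥ 0, new interval: [2.500000, 3.290000]
Iteration 2:
  c_2 = (2.500000 + 3.290000)/2 = 2.895000
  f(c_2) = f(2.895000) = 3.683067
  f(a) × f(c) < 0, new interval: [2.500000, 2.895000]
Iteration 3:
  c_3 = (2.500000 + 2.895000)/2 = 2.697500
  f(c_3) = f(2.697500) = -0.161624
  f(a) × f(c) ≥ 0, new interval: [2.697500, 2.895000]
Iteration 4:
  c_4 = (2.697500 + 2.895000)/2 = 2.796250
  f(c_4) = f(2.796250) = 1.678918
  f(a) × f(c) < 0, new interval: [2.697500, 2.796250]
Iteration 5:
  c_5 = (2.697500 + 2.796250)/2 = 2.746875
  f(c_5) = f(2.746875) = 0.738557
  f(a) × f(c) < 0, new interval: [2.697500, 2.746875]
Iteration 6:
  c_6 = (2.697500 + 2.746875)/2 = 2.722187
  f(c_6) = f(2.722187) = 0.283489
  f(a) × f(c) < 0, new interval: [2.697500, 2.722187]
Iteration 7:
  c_7 = (2.697500 + 2.722187)/2 = 2.709844
  f(c_7) = f(2.709844) = 0.059694
  f(a) × f(c) < 0, new interval: [2.697500, 2.709844]

After 7 iteration(s), the approximation is c_7 = 2.709844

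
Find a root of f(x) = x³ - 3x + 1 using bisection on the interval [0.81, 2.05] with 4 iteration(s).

f(x) = x³ - 3x + 1
Initial interval: [0.81, 2.05]

Iteration 1:
  c_1 = (0.810000 + 2.050000)/2 = 1.430000
  f(c_1) = f(1.430000) = -0.365793
  f(a) × f(c) ≥ 0, new interval: [1.430000, 2.050000]
Iteration 2:
  c_2 = (1.430000 + 2.050000)/2 = 1.740000
  f(c_2) = f(1.740000) = 1.048024
  f(a) × f(c) < 0, new interval: [1.430000, 1.740000]
Iteration 3:
  c_3 = (1.430000 + 1.740000)/2 = 1.585000
  f(c_3) = f(1.585000) = 0.226877
  f(a) × f(c) < 0, new interval: [1.430000, 1.585000]
Iteration 4:
  c_4 = (1.430000 + 1.585000)/2 = 1.507500
  f(c_4) = f(1.507500) = -0.096621
  f(a) × f(c) ≥ 0, new interval: [1.507500, 1.585000]

After 4 iteration(s), the approximation is c_4 = 1.507500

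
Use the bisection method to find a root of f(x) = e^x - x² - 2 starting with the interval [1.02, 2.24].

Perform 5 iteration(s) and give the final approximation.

f(x) = e^x - x² - 2
Initial interval: [1.02, 2.24]

Iteration 1:
  c_1 = (1.020000 + 2.240000)/2 = 1.630000
  f(c_1) = f(1.630000) = 0.446975
  f(a) × f(c) < 0, new interval: [1.020000, 1.630000]
Iteration 2:
  c_2 = (1.020000 + 1.630000)/2 = 1.325000
  f(c_2) = f(1.325000) = 0.006560
  f(a) × f(c) < 0, new interval: [1.020000, 1.325000]
Iteration 3:
  c_3 = (1.020000 + 1.325000)/2 = 1.172500
  f(c_3) = f(1.172500) = -0.144699
  f(a) × f(c) ≥ 0, new interval: [1.172500, 1.325000]
Iteration 4:
  c_4 = (1.172500 + 1.325000)/2 = 1.248750
  f(c_4) = f(1.248750) = -0.073394
  f(a) × f(c) ≥ 0, new interval: [1.248750, 1.325000]
Iteration 5:
  c_5 = (1.248750 + 1.325000)/2 = 1.286875
  f(c_5) = f(1.286875) = -0.034595
  f(a) × f(c) ≥ 0, new interval: [1.286875, 1.325000]

After 5 iteration(s), the approximation is c_5 = 1.286875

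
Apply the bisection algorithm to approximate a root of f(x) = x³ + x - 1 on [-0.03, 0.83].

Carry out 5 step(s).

f(x) = x³ + x - 1
Initial interval: [-0.03, 0.83]

Iteration 1:
  c_1 = (-0.030000 + 0.830000)/2 = 0.400000
  f(c_1) = f(0.400000) = -0.536000
  f(a) × f(c) ≥ 0, new interval: [0.400000, 0.830000]
Iteration 2:
  c_2 = (0.400000 + 0.830000)/2 = 0.615000
  f(c_2) = f(0.615000) = -0.152392
  f(a) × f(c) ≥ 0, new interval: [0.615000, 0.830000]
Iteration 3:
  c_3 = (0.615000 + 0.830000)/2 = 0.722500
  f(c_3) = f(0.722500) = 0.099650
  f(a) × f(c) < 0, new interval: [0.615000, 0.722500]
Iteration 4:
  c_4 = (0.615000 + 0.722500)/2 = 0.668750
  f(c_4) = f(0.668750) = -0.032167
  f(a) × f(c) ≥ 0, new interval: [0.668750, 0.722500]
Iteration 5:
  c_5 = (0.668750 + 0.722500)/2 = 0.695625
  f(c_5) = f(0.695625) = 0.032234
  f(a) × f(c) < 0, new interval: [0.668750, 0.695625]

After 5 iteration(s), the approximation is c_5 = 0.695625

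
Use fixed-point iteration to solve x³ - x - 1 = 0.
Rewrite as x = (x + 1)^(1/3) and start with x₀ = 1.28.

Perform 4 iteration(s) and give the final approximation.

Equation: x³ - x - 1 = 0
Fixed-point form: x = (x + 1)^(1/3)
x₀ = 1.28

x_1 = g(1.280000) = 1.316169
x_2 = g(1.316169) = 1.323092
x_3 = g(1.323092) = 1.324409
x_4 = g(1.324409) = 1.324659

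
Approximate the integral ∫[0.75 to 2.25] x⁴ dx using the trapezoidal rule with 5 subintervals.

f(x) = x⁴
a = 0.75, b = 2.25, n = 5
h = (b - a)/n = 0.300000

Trapezoidal rule: (h/2)[f(x₀) + 2f(x₁) + 2f(x₂) + ... + f(xₙ)]

x_0 = 0.7500, f(x_0) = 0.316406, coefficient = 1
x_1 = 1.0500, f(x_1) = 1.215506, coefficient = 2
x_2 = 1.3500, f(x_2) = 3.321506, coefficient = 2
x_3 = 1.6500, f(x_3) = 7.412006, coefficient = 2
x_4 = 1.9500, f(x_4) = 14.459006, coefficient = 2
x_5 = 2.2500, f(x_5) = 25.628906, coefficient = 1

I ≈ (0.300000/2) × 78.761362 = 11.814204
Exact value: 11.485547
Error: 0.328657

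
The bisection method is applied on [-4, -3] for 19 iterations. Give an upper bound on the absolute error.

Bisection error bound: |error| ≤ (b-a)/2^n
|error| ≤ (-3 - (-4))/2^19 = 1/2^19
|error| ≤ 0.0000019073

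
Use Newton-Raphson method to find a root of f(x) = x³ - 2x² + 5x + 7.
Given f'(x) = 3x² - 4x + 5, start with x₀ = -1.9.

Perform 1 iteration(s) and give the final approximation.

f(x) = x³ - 2x² + 5x + 7
f'(x) = 3x² - 4x + 5
x₀ = -1.9

Newton-Raphson formula: x_{n+1} = x_n - f(x_n)/f'(x_n)

Iteration 1:
  f(-1.900000) = -16.579000
  f'(-1.900000) = 23.430000
  x_1 = -1.900000 - (-16.579000)/23.430000 = -1.192403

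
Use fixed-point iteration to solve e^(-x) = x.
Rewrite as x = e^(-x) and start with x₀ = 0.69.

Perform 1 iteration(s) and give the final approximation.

Equation: e^(-x) = x
Fixed-point form: x = e^(-x)
x₀ = 0.69

x_1 = g(0.690000) = 0.501576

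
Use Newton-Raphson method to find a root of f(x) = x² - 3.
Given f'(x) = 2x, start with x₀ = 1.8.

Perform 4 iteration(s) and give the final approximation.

f(x) = x² - 3
f'(x) = 2x
x₀ = 1.8

Newton-Raphson formula: x_{n+1} = x_n - f(x_n)/f'(x_n)

Iteration 1:
  f(1.800000) = 0.240000
  f'(1.800000) = 3.600000
  x_1 = 1.800000 - 0.240000/3.600000 = 1.733333
Iteration 2:
  f(1.733333) = 0.004444
  f'(1.733333) = 3.466667
  x_2 = 1.733333 - 0.004444/3.466667 = 1.732051
Iteration 3:
  f(1.732051) = 0.000002
  f'(1.732051) = 3.464103
  x_3 = 1.732051 - 0.000002/3.464103 = 1.732051
Iteration 4:
  f(1.732051) = 0.000000
  f'(1.732051) = 3.464102
  x_4 = 1.732051 - 0.000000/3.464102 = 1.732051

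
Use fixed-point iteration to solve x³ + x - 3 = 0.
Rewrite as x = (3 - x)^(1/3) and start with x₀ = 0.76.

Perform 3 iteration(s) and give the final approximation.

Equation: x³ + x - 3 = 0
Fixed-point form: x = (3 - x)^(1/3)
x₀ = 0.76

x_1 = g(0.760000) = 1.308427
x_2 = g(1.308427) = 1.191508
x_3 = g(1.191508) = 1.218350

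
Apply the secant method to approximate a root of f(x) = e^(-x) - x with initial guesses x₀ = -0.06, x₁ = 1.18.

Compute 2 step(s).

f(x) = e^(-x) - x
x₀ = -0.06, x₁ = 1.18

Secant formula: x_{n+1} = x_n - f(x_n)(x_n - x_{n-1})/(f(x_n) - f(x_{n-1}))

Iteration 1:
  f(-0.060000) = 1.121837
  f(1.180000) = -0.872721
  x_2 = 1.180000 - (-0.872721)×(1.180000 - (-0.060000))/(-0.872721 - 1.121837)
       = 0.637436
Iteration 2:
  f(1.180000) = -0.872721
  f(0.637436) = -0.108791
  x_3 = 0.637436 - (-0.108791)×(0.637436 - 1.180000)/(-0.108791 - (-0.872721))
       = 0.560171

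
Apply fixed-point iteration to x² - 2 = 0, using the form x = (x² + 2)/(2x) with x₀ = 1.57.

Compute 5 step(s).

Equation: x² - 2 = 0
Fixed-point form: x = (x² + 2)/(2x)
x₀ = 1.57

x_1 = g(1.570000) = 1.421943
x_2 = g(1.421943) = 1.414235
x_3 = g(1.414235) = 1.414214
x_4 = g(1.414214) = 1.414214
x_5 = g(1.414214) = 1.414214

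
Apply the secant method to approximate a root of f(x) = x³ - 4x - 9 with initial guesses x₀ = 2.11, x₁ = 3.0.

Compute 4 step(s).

f(x) = x³ - 4x - 9
x₀ = 2.11, x₁ = 3.0

Secant formula: x_{n+1} = x_n - f(x_n)(x_n - x_{n-1})/(f(x_n) - f(x_{n-1}))

Iteration 1:
  f(2.110000) = -8.046069
  f(3.000000) = 6.000000
  x_2 = 3.000000 - 6.000000×(3.000000 - 2.110000)/(6.000000 - (-8.046069))
       = 2.619822
Iteration 2:
  f(3.000000) = 6.000000
  f(2.619822) = -1.498218
  x_3 = 2.619822 - (-1.498218)×(2.619822 - 3.000000)/(-1.498218 - 6.000000)
       = 2.695786
Iteration 3:
  f(2.619822) = -1.498218
  f(2.695786) = -0.192166
  x_4 = 2.695786 - (-0.192166)×(2.695786 - 2.619822)/(-0.192166 - (-1.498218))
       = 2.706963
Iteration 4:
  f(2.695786) = -0.192166
  f(2.706963) = 0.007814
  x_5 = 2.706963 - 0.007814×(2.706963 - 2.695786)/(0.007814 - (-0.192166))
       = 2.706526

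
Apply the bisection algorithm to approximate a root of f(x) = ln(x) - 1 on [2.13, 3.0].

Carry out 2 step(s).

f(x) = ln(x) - 1
Initial interval: [2.13, 3.0]

Iteration 1:
  c_1 = (2.130000 + 3.000000)/2 = 2.565000
  f(c_1) = f(2.565000) = -0.058042
  f(a) × f(c) ≥ 0, new interval: [2.565000, 3.000000]
Iteration 2:
  c_2 = (2.565000 + 3.000000)/2 = 2.782500
  f(c_2) = f(2.782500) = 0.023350
  f(a) × f(c) < 0, new interval: [2.565000, 2.782500]

After 2 iteration(s), the approximation is c_2 = 2.782500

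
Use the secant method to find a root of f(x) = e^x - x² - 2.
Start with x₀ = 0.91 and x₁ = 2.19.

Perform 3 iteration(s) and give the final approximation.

f(x) = e^x - x² - 2
x₀ = 0.91, x₁ = 2.19

Secant formula: x_{n+1} = x_n - f(x_n)(x_n - x_{n-1})/(f(x_n) - f(x_{n-1}))

Iteration 1:
  f(0.910000) = -0.343777
  f(2.190000) = 2.139113
  x_2 = 2.190000 - 2.139113×(2.190000 - 0.910000)/(2.139113 - (-0.343777))
       = 1.087227
Iteration 2:
  f(2.190000) = 2.139113
  f(1.087227) = -0.216025
  x_3 = 1.087227 - (-0.216025)×(1.087227 - 2.190000)/(-0.216025 - 2.139113)
       = 1.188379
Iteration 3:
  f(1.087227) = -0.216025
  f(1.188379) = -0.130488
  x_4 = 1.188379 - (-0.130488)×(1.188379 - 1.087227)/(-0.130488 - (-0.216025))
       = 1.342687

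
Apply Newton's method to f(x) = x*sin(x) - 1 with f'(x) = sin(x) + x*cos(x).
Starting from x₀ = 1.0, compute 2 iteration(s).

f(x) = x*sin(x) - 1
f'(x) = sin(x) + x*cos(x)
x₀ = 1.0

Newton-Raphson formula: x_{n+1} = x_n - f(x_n)/f'(x_n)

Iteration 1:
  f(1.000000) = -0.158529
  f'(1.000000) = 1.381773
  x_1 = 1.000000 - (-0.158529)/1.381773 = 1.114729
Iteration 2:
  f(1.114729) = 0.000794
  f'(1.114729) = 1.388741
  x_2 = 1.114729 - 0.000794/1.388741 = 1.114157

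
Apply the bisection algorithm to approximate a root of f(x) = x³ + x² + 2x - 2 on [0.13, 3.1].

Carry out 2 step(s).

f(x) = x³ + x² + 2x - 2
Initial interval: [0.13, 3.1]

Iteration 1:
  c_1 = (0.130000 + 3.100000)/2 = 1.615000
  f(c_1) = f(1.615000) = 8.050508
  f(a) × f(c) < 0, new interval: [0.130000, 1.615000]
Iteration 2:
  c_2 = (0.130000 + 1.615000)/2 = 0.872500
  f(c_2) = f(0.872500) = 1.170452
  f(a) × f(c) < 0, new interval: [0.130000, 0.872500]

After 2 iteration(s), the approximation is c_2 = 0.872500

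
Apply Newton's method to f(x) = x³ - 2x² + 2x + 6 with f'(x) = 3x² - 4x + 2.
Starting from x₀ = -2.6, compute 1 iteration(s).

f(x) = x³ - 2x² + 2x + 6
f'(x) = 3x² - 4x + 2
x₀ = -2.6

Newton-Raphson formula: x_{n+1} = x_n - f(x_n)/f'(x_n)

Iteration 1:
  f(-2.600000) = -30.296000
  f'(-2.600000) = 32.680000
  x_1 = -2.600000 - (-30.296000)/32.680000 = -1.672950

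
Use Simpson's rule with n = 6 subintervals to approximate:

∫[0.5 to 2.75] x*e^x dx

f(x) = x*e^x
a = 0.5, b = 2.75, n = 6
h = (b - a)/n = 0.375000

Simpson's rule: (h/3)[f(x₀) + 4f(x₁) + 2f(x₂) + ... + f(xₙ)]

x_0 = 0.5000, f(x_0) = 0.824361, coefficient = 1
x_1 = 0.8750, f(x_1) = 2.099016, coefficient = 4
x_2 = 1.2500, f(x_2) = 4.362929, coefficient = 2
x_3 = 1.6250, f(x_3) = 8.252431, coefficient = 4
x_4 = 2.0000, f(x_4) = 14.778112, coefficient = 2
x_5 = 2.3750, f(x_5) = 25.533656, coefficient = 4
x_6 = 2.7500, f(x_6) = 43.017238, coefficient = 1

I ≈ (0.375000/3) × 225.664093 = 28.208012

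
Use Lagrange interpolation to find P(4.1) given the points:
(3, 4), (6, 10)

Lagrange interpolation formula:
P(x) = Σ yᵢ × Lᵢ(x)
where Lᵢ(x) = Π_{j≠i} (x - xⱼ)/(xᵢ - xⱼ)

L_0(4.1) = (4.1 - 6)/(3 - 6) = 0.633333
L_1(4.1) = (4.1 - 3)/(6 - 3) = 0.366667

P(4.1) = 4×L_0(4.1) + 10×L_1(4.1)
P(4.1) = 6.200000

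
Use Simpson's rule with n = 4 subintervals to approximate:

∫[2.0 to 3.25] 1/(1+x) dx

f(x) = 1/(1+x)
a = 2.0, b = 3.25, n = 4
h = (b - a)/n = 0.312500

Simpson's rule: (h/3)[f(x₀) + 4f(x₁) + 2f(x₂) + ... + f(xₙ)]

x_0 = 2.0000, f(x_0) = 0.333333, coefficient = 1
x_1 = 2.3125, f(x_1) = 0.301887, coefficient = 4
x_2 = 2.6250, f(x_2) = 0.275862, coefficient = 2
x_3 = 2.9375, f(x_3) = 0.253968, coefficient = 4
x_4 = 3.2500, f(x_4) = 0.235294, coefficient = 1

I ≈ (0.312500/3) × 3.343772 = 0.348310
Exact value: 0.348307
Error: 0.000003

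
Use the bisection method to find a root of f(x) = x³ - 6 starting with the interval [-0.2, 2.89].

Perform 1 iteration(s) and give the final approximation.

f(x) = x³ - 6
Initial interval: [-0.2, 2.89]

Iteration 1:
  c_1 = (-0.200000 + 2.890000)/2 = 1.345000
  f(c_1) = f(1.345000) = -3.566861
  f(a) × f(c) ≥ 0, new interval: [1.345000, 2.890000]

After 1 iteration(s), the approximation is c_1 = 1.345000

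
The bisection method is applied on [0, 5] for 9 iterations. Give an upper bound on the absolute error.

Bisection error bound: |error| ≤ (b-a)/2^n
|error| ≤ (5 - 0)/2^9 = 5/2^9
|error| ≤ 0.0097656250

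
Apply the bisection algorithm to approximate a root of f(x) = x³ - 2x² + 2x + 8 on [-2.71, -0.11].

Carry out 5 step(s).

f(x) = x³ - 2x² + 2x + 8
Initial interval: [-2.71, -0.11]

Iteration 1:
  c_1 = (-2.710000 + (-0.110000))/2 = -1.410000
  f(c_1) = f(-1.410000) = -1.599421
  f(a) × f(c) ≥ 0, new interval: [-1.410000, -0.110000]
Iteration 2:
  c_2 = (-1.410000 + (-0.110000))/2 = -0.760000
  f(c_2) = f(-0.760000) = 4.885824
  f(a) × f(c) < 0, new interval: [-1.410000, -0.760000]
Iteration 3:
  c_3 = (-1.410000 + (-0.760000))/2 = -1.085000
  f(c_3) = f(-1.085000) = 2.198261
  f(a) × f(c) < 0, new interval: [-1.410000, -1.085000]
Iteration 4:
  c_4 = (-1.410000 + (-1.085000))/2 = -1.247500
  f(c_4) = f(-1.247500) = 0.451058
  f(a) × f(c) < 0, new interval: [-1.410000, -1.247500]
Iteration 5:
  c_5 = (-1.410000 + (-1.247500))/2 = -1.328750
  f(c_5) = f(-1.328750) = -0.534663
  f(a) × f(c) ≥ 0, new interval: [-1.328750, -1.247500]

After 5 iteration(s), the approximation is c_5 = -1.328750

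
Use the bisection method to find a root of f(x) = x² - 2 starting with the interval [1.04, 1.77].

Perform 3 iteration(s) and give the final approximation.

f(x) = x² - 2
Initial interval: [1.04, 1.77]

Iteration 1:
  c_1 = (1.040000 + 1.770000)/2 = 1.405000
  f(c_1) = f(1.405000) = -0.025975
  f(a) × f(c) ≥ 0, new interval: [1.405000, 1.770000]
Iteration 2:
  c_2 = (1.405000 + 1.770000)/2 = 1.587500
  f(c_2) = f(1.587500) = 0.520156
  f(a) × f(c) < 0, new interval: [1.405000, 1.587500]
Iteration 3:
  c_3 = (1.405000 + 1.587500)/2 = 1.496250
  f(c_3) = f(1.496250) = 0.238764
  f(a) × f(c) < 0, new interval: [1.405000, 1.496250]

After 3 iteration(s), the approximation is c_3 = 1.496250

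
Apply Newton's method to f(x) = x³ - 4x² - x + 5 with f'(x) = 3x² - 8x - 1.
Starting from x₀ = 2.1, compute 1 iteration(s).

f(x) = x³ - 4x² - x + 5
f'(x) = 3x² - 8x - 1
x₀ = 2.1

Newton-Raphson formula: x_{n+1} = x_n - f(x_n)/f'(x_n)

Iteration 1:
  f(2.100000) = -5.479000
  f'(2.100000) = -4.570000
  x_1 = 2.100000 - (-5.479000)/(-4.570000) = 0.901094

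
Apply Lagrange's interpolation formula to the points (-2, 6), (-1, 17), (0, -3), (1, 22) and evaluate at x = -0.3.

Lagrange interpolation formula:
P(x) = Σ yᵢ × Lᵢ(x)
where Lᵢ(x) = Π_{j≠i} (x - xⱼ)/(xᵢ - xⱼ)

L_0(-0.3) = (-0.3 - (-1))/(-2 - (-1)) × (-0.3 - 0)/(-2 - 0) × (-0.3 - 1)/(-2 - 1) = -0.045500
L_1(-0.3) = (-0.3 - (-2))/(-1 - (-2)) × (-0.3 - 0)/(-1 - 0) × (-0.3 - 1)/(-1 - 1) = 0.331500
L_2(-0.3) = (-0.3 - (-2))/(0 - (-2)) × (-0.3 - (-1))/(0 - (-1)) × (-0.3 - 1)/(0 - 1) = 0.773500
L_3(-0.3) = (-0.3 - (-2))/(1 - (-2)) × (-0.3 - (-1))/(1 - (-1)) × (-0.3 - 0)/(1 - 0) = -0.059500

P(-0.3) = 6×L_0(-0.3) + 17×L_1(-0.3) + (-3)×L_2(-0.3) + 22×L_3(-0.3)
P(-0.3) = 1.733000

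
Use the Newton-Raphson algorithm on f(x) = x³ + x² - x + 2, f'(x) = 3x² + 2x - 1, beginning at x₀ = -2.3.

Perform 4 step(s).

f(x) = x³ + x² - x + 2
f'(x) = 3x² + 2x - 1
x₀ = -2.3

Newton-Raphson formula: x_{n+1} = x_n - f(x_n)/f'(x_n)

Iteration 1:
  f(-2.300000) = -2.577000
  f'(-2.300000) = 10.270000
  x_1 = -2.300000 - (-2.577000)/10.270000 = -2.049075
Iteration 2:
  f(-2.049075) = -0.355685
  f'(-2.049075) = 7.497975
  x_2 = -2.049075 - (-0.355685)/7.497975 = -2.001638
Iteration 3:
  f(-2.001638) = -0.011476
  f'(-2.001638) = 7.016383
  x_3 = -2.001638 - (-0.011476)/7.016383 = -2.000002
Iteration 4:
  f(-2.000002) = -0.000013
  f'(-2.000002) = 7.000019
  x_4 = -2.000002 - (-0.000013)/7.000019 = -2.000000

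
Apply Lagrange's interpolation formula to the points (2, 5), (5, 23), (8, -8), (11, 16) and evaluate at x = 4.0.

Lagrange interpolation formula:
P(x) = Σ yᵢ × Lᵢ(x)
where Lᵢ(x) = Π_{j≠i} (x - xⱼ)/(xᵢ - xⱼ)

L_0(4.0) = (4.0 - 5)/(2 - 5) × (4.0 - 8)/(2 - 8) × (4.0 - 11)/(2 - 11) = 0.172840
L_1(4.0) = (4.0 - 2)/(5 - 2) × (4.0 - 8)/(5 - 8) × (4.0 - 11)/(5 - 11) = 1.037037
L_2(4.0) = (4.0 - 2)/(8 - 2) × (4.0 - 5)/(8 - 5) × (4.0 - 11)/(8 - 11) = -0.259259
L_3(4.0) = (4.0 - 2)/(11 - 2) × (4.0 - 5)/(11 - 5) × (4.0 - 8)/(11 - 8) = 0.049383

P(4.0) = 5×L_0(4.0) + 23×L_1(4.0) + (-8)×L_2(4.0) + 16×L_3(4.0)
P(4.0) = 27.580247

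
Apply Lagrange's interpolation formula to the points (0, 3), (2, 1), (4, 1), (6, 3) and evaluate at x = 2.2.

Lagrange interpolation formula:
P(x) = Σ yᵢ × Lᵢ(x)
where Lᵢ(x) = Π_{j≠i} (x - xⱼ)/(xᵢ - xⱼ)

L_0(2.2) = (2.2 - 2)/(0 - 2) × (2.2 - 4)/(0 - 4) × (2.2 - 6)/(0 - 6) = -0.028500
L_1(2.2) = (2.2 - 0)/(2 - 0) × (2.2 - 4)/(2 - 4) × (2.2 - 6)/(2 - 6) = 0.940500
L_2(2.2) = (2.2 - 0)/(4 - 0) × (2.2 - 2)/(4 - 2) × (2.2 - 6)/(4 - 6) = 0.104500
L_3(2.2) = (2.2 - 0)/(6 - 0) × (2.2 - 2)/(6 - 2) × (2.2 - 4)/(6 - 4) = -0.016500

P(2.2) = 3×L_0(2.2) + 1×L_1(2.2) + 1×L_2(2.2) + 3×L_3(2.2)
P(2.2) = 0.910000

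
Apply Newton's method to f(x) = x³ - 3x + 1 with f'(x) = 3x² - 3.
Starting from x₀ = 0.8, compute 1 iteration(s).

f(x) = x³ - 3x + 1
f'(x) = 3x² - 3
x₀ = 0.8

Newton-Raphson formula: x_{n+1} = x_n - f(x_n)/f'(x_n)

Iteration 1:
  f(0.800000) = -0.888000
  f'(0.800000) = -1.080000
  x_1 = 0.800000 - (-0.888000)/(-1.080000) = -0.022222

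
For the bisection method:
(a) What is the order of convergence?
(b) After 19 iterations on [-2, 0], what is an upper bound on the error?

(a) Bisection has linear (order 1) convergence; the error is halved each step.

(b) Error bound = (b-a)/2^n = (0 - (-2))/2^{19}
    = 2/2^{19}

(a) 1 (linear); (b) error ≤ 3.81e-06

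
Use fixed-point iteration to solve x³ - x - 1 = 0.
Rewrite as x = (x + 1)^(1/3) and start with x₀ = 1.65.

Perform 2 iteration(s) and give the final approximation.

Equation: x³ - x - 1 = 0
Fixed-point form: x = (x + 1)^(1/3)
x₀ = 1.65

x_1 = g(1.650000) = 1.383828
x_2 = g(1.383828) = 1.335852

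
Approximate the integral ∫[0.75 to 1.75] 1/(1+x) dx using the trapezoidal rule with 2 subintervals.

f(x) = 1/(1+x)
a = 0.75, b = 1.75, n = 2
h = (b - a)/n = 0.500000

Trapezoidal rule: (h/2)[f(x₀) + 2f(x₁) + 2f(x₂) + ... + f(xₙ)]

x_0 = 0.7500, f(x_0) = 0.571429, coefficient = 1
x_1 = 1.2500, f(x_1) = 0.444444, coefficient = 2
x_2 = 1.7500, f(x_2) = 0.363636, coefficient = 1

I ≈ (0.500000/2) × 1.823954 = 0.455988
Exact value: 0.451985
Error: 0.004003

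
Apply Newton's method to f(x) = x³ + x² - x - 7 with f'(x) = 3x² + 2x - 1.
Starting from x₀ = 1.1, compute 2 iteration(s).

f(x) = x³ + x² - x - 7
f'(x) = 3x² + 2x - 1
x₀ = 1.1

Newton-Raphson formula: x_{n+1} = x_n - f(x_n)/f'(x_n)

Iteration 1:
  f(1.100000) = -5.559000
  f'(1.100000) = 4.830000
  x_1 = 1.100000 - (-5.559000)/4.830000 = 2.250932
Iteration 2:
  f(2.250932) = 7.220542
  f'(2.250932) = 18.701944
  x_2 = 2.250932 - 7.220542/18.701944 = 1.864847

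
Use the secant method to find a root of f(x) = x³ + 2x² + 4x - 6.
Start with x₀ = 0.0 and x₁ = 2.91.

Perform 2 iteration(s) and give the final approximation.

f(x) = x³ + 2x² + 4x - 6
x₀ = 0.0, x₁ = 2.91

Secant formula: x_{n+1} = x_n - f(x_n)(x_n - x_{n-1})/(f(x_n) - f(x_{n-1}))

Iteration 1:
  f(0.000000) = -6.000000
  f(2.910000) = 47.218371
  x_2 = 2.910000 - 47.218371×(2.910000 - 0.000000)/(47.218371 - (-6.000000))
       = 0.328082
Iteration 2:
  f(2.910000) = 47.218371
  f(0.328082) = -4.437081
  x_3 = 0.328082 - (-4.437081)×(0.328082 - 2.910000)/(-4.437081 - 47.218371)
       = 0.549863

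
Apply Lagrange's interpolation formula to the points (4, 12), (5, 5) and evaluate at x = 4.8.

Lagrange interpolation formula:
P(x) = Σ yᵢ × Lᵢ(x)
where Lᵢ(x) = Π_{j≠i} (x - xⱼ)/(xᵢ - xⱼ)

L_0(4.8) = (4.8 - 5)/(4 - 5) = 0.200000
L_1(4.8) = (4.8 - 4)/(5 - 4) = 0.800000

P(4.8) = 12×L_0(4.8) + 5×L_1(4.8)
P(4.8) = 6.400000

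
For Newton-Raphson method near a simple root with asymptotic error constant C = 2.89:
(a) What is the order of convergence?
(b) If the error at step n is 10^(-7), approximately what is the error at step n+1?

(a) Newton-Raphson has quadratic (order 2) convergence near simple roots.
    This means |e_{n+1}| ≈ C|e_n|².

(b) With |e_n| = 10^(-7) and C = 2.89:
    |e_{n+1}| ≈ 2.89 × (10^(-7))² = 2.89 × 10^(-14)

(a) 2 (quadratic); (b) |e_{n+1}| ≈ 2.890e-14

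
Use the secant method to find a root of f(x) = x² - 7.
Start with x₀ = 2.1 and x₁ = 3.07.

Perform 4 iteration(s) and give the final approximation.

f(x) = x² - 7
x₀ = 2.1, x₁ = 3.07

Secant formula: x_{n+1} = x_n - f(x_n)(x_n - x_{n-1})/(f(x_n) - f(x_{n-1}))

Iteration 1:
  f(2.100000) = -2.590000
  f(3.070000) = 2.424900
  x_2 = 3.070000 - 2.424900×(3.070000 - 2.100000)/(2.424900 - (-2.590000))
       = 2.600967
Iteration 2:
  f(3.070000) = 2.424900
  f(2.600967) = -0.234970
  x_3 = 2.600967 - (-0.234970)×(2.600967 - 3.070000)/(-0.234970 - 2.424900)
       = 2.642401
Iteration 3:
  f(2.600967) = -0.234970
  f(2.642401) = -0.017717
  x_4 = 2.642401 - (-0.017717)×(2.642401 - 2.600967)/(-0.017717 - (-0.234970))
       = 2.645780
Iteration 4:
  f(2.642401) = -0.017717
  f(2.645780) = 0.000151
  x_5 = 2.645780 - 0.000151×(2.645780 - 2.642401)/(0.000151 - (-0.017717))
       = 2.645751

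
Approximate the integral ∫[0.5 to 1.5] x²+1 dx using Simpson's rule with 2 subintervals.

f(x) = x²+1
a = 0.5, b = 1.5, n = 2
h = (b - a)/n = 0.500000

Simpson's rule: (h/3)[f(x₀) + 4f(x₁) + 2f(x₂) + ... + f(xₙ)]

x_0 = 0.5000, f(x_0) = 1.250000, coefficient = 1
x_1 = 1.0000, f(x_1) = 2.000000, coefficient = 4
x_2 = 1.5000, f(x_2) = 3.250000, coefficient = 1

I ≈ (0.500000/3) × 12.500000 = 2.083333
Exact value: 2.083333
Error: 0.000000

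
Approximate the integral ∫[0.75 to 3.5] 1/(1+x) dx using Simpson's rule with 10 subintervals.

f(x) = 1/(1+x)
a = 0.75, b = 3.5, n = 10
h = (b - a)/n = 0.275000

Simpson's rule: (h/3)[f(x₀) + 4f(x₁) + 2f(x₂) + ... + f(xₙ)]

x_0 = 0.7500, f(x_0) = 0.571429, coefficient = 1
x_1 = 1.0250, f(x_1) = 0.493827, coefficient = 4
x_2 = 1.3000, f(x_2) = 0.434783, coefficient = 2
x_3 = 1.5750, f(x_3) = 0.388350, coefficient = 4
x_4 = 1.8500, f(x_4) = 0.350877, coefficient = 2
x_5 = 2.1250, f(x_5) = 0.320000, coefficient = 4
x_6 = 2.4000, f(x_6) = 0.294118, coefficient = 2
x_7 = 2.6750, f(x_7) = 0.272109, coefficient = 4
x_8 = 2.9500, f(x_8) = 0.253165, coefficient = 2
x_9 = 3.2250, f(x_9) = 0.236686, coefficient = 4
x_10 = 3.5000, f(x_10) = 0.222222, coefficient = 1

I ≈ (0.275000/3) × 10.303422 = 0.944480
Exact value: 0.944462
Error: 0.000019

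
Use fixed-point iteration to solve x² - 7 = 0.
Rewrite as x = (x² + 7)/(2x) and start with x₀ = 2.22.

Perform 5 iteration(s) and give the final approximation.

Equation: x² - 7 = 0
Fixed-point form: x = (x² + 7)/(2x)
x₀ = 2.22

x_1 = g(2.220000) = 2.686577
x_2 = g(2.686577) = 2.646062
x_3 = g(2.646062) = 2.645751
x_4 = g(2.645751) = 2.645751
x_5 = g(2.645751) = 2.645751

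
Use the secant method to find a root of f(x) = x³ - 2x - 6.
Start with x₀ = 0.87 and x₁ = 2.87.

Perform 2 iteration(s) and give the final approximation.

f(x) = x³ - 2x - 6
x₀ = 0.87, x₁ = 2.87

Secant formula: x_{n+1} = x_n - f(x_n)(x_n - x_{n-1})/(f(x_n) - f(x_{n-1}))

Iteration 1:
  f(0.870000) = -7.081497
  f(2.870000) = 11.899903
  x_2 = 2.870000 - 11.899903×(2.870000 - 0.870000)/(11.899903 - (-7.081497))
       = 1.616151
Iteration 2:
  f(2.870000) = 11.899903
  f(1.616151) = -5.011005
  x_3 = 1.616151 - (-5.011005)×(1.616151 - 2.870000)/(-5.011005 - 11.899903)
       = 1.987689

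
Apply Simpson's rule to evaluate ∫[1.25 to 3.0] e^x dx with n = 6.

f(x) = e^x
a = 1.25, b = 3.0, n = 6
h = (b - a)/n = 0.291667

Simpson's rule: (h/3)[f(x₀) + 4f(x₁) + 2f(x₂) + ... + f(xₙ)]

x_0 = 1.2500, f(x_0) = 3.490343, coefficient = 1
x_1 = 1.5417, f(x_1) = 4.672371, coefficient = 4
x_2 = 1.8333, f(x_2) = 6.254701, coefficient = 2
x_3 = 2.1250, f(x_3) = 8.372897, coefficient = 4
x_4 = 2.4167, f(x_4) = 11.208436, coefficient = 2
x_5 = 2.7083, f(x_5) = 15.004248, coefficient = 4
x_6 = 3.0000, f(x_6) = 20.085537, coefficient = 1

I ≈ (0.291667/3) × 170.700217 = 16.595854
Exact value: 16.595194
Error: 0.000661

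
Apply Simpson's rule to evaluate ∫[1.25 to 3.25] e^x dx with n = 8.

f(x) = e^x
a = 1.25, b = 3.25, n = 8
h = (b - a)/n = 0.250000

Simpson's rule: (h/3)[f(x₀) + 4f(x₁) + 2f(x₂) + ... + f(xₙ)]

x_0 = 1.2500, f(x_0) = 3.490343, coefficient = 1
x_1 = 1.5000, f(x_1) = 4.481689, coefficient = 4
x_2 = 1.7500, f(x_2) = 5.754603, coefficient = 2
x_3 = 2.0000, f(x_3) = 7.389056, coefficient = 4
x_4 = 2.2500, f(x_4) = 9.487736, coefficient = 2
x_5 = 2.5000, f(x_5) = 12.182494, coefficient = 4
x_6 = 2.7500, f(x_6) = 15.642632, coefficient = 2
x_7 = 3.0000, f(x_7) = 20.085537, coefficient = 4
x_8 = 3.2500, f(x_8) = 25.790340, coefficient = 1

I ≈ (0.250000/3) × 267.605728 = 22.300477
Exact value: 22.299997
Error: 0.000480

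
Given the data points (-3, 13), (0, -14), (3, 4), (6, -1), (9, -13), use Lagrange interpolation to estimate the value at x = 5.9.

Lagrange interpolation formula:
P(x) = Σ yᵢ × Lᵢ(x)
where Lᵢ(x) = Π_{j≠i} (x - xⱼ)/(xᵢ - xⱼ)

L_0(5.9) = (5.9 - 0)/(-3 - 0) × (5.9 - 3)/(-3 - 3) × (5.9 - 6)/(-3 - 6) × (5.9 - 9)/(-3 - 9) = 0.002728
L_1(5.9) = (5.9 - (-3))/(0 - (-3)) × (5.9 - 3)/(0 - 3) × (5.9 - 6)/(0 - 6) × (5.9 - 9)/(0 - 9) = -0.016463
L_2(5.9) = (5.9 - (-3))/(3 - (-3)) × (5.9 - 0)/(3 - 0) × (5.9 - 6)/(3 - 6) × (5.9 - 9)/(3 - 9) = 0.050241
L_3(5.9) = (5.9 - (-3))/(6 - (-3)) × (5.9 - 0)/(6 - 0) × (5.9 - 3)/(6 - 3) × (5.9 - 9)/(6 - 9) = 0.971327
L_4(5.9) = (5.9 - (-3))/(9 - (-3)) × (5.9 - 0)/(9 - 0) × (5.9 - 3)/(9 - 3) × (5.9 - 6)/(9 - 6) = -0.007833

P(5.9) = 13×L_0(5.9) + (-14)×L_1(5.9) + 4×L_2(5.9) + (-1)×L_3(5.9) + (-13)×L_4(5.9)
P(5.9) = -0.402576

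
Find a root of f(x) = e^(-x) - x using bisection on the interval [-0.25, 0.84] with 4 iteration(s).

f(x) = e^(-x) - x
Initial interval: [-0.25, 0.84]

Iteration 1:
  c_1 = (-0.250000 + 0.840000)/2 = 0.295000
  f(c_1) = f(0.295000) = 0.449532
  f(a) × f(c) ≥ 0, new interval: [0.295000, 0.840000]
Iteration 2:
  c_2 = (0.295000 + 0.840000)/2 = 0.567500
  f(c_2) = f(0.567500) = -0.000559
  f(a) × f(c) < 0, new interval: [0.295000, 0.567500]
Iteration 3:
  c_3 = (0.295000 + 0.567500)/2 = 0.431250
  f(c_3) = f(0.431250) = 0.218446
  f(a) × f(c) ≥ 0, new interval: [0.431250, 0.567500]
Iteration 4:
  c_4 = (0.431250 + 0.567500)/2 = 0.499375
  f(c_4) = f(0.499375) = 0.107535
  f(a) × f(c) ≥ 0, new interval: [0.499375, 0.567500]

After 4 iteration(s), the approximation is c_4 = 0.499375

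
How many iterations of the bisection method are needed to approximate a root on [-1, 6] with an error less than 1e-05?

We need (b-a)/2^n ≤ 1e-05
(6 - (-1))/2^n ≤ 1e-05
7/2^n ≤ 1e-05
2^n ≥ 700000
n ≥ log₂(700000) = 19.42
n ≥ 20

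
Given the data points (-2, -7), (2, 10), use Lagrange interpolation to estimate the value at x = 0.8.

Lagrange interpolation formula:
P(x) = Σ yᵢ × Lᵢ(x)
where Lᵢ(x) = Π_{j≠i} (x - xⱼ)/(xᵢ - xⱼ)

L_0(0.8) = (0.8 - 2)/(-2 - 2) = 0.300000
L_1(0.8) = (0.8 - (-2))/(2 - (-2)) = 0.700000

P(0.8) = (-7)×L_0(0.8) + 10×L_1(0.8)
P(0.8) = 4.900000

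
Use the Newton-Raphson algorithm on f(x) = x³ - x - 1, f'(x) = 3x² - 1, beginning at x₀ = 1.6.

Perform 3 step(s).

f(x) = x³ - x - 1
f'(x) = 3x² - 1
x₀ = 1.6

Newton-Raphson formula: x_{n+1} = x_n - f(x_n)/f'(x_n)

Iteration 1:
  f(1.600000) = 1.496000
  f'(1.600000) = 6.680000
  x_1 = 1.600000 - 1.496000/6.680000 = 1.376048
Iteration 2:
  f(1.376048) = 0.229510
  f'(1.376048) = 4.680524
  x_2 = 1.376048 - 0.229510/4.680524 = 1.327013
Iteration 3:
  f(1.327013) = 0.009808
  f'(1.327013) = 4.282890
  x_3 = 1.327013 - 0.009808/4.282890 = 1.324723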